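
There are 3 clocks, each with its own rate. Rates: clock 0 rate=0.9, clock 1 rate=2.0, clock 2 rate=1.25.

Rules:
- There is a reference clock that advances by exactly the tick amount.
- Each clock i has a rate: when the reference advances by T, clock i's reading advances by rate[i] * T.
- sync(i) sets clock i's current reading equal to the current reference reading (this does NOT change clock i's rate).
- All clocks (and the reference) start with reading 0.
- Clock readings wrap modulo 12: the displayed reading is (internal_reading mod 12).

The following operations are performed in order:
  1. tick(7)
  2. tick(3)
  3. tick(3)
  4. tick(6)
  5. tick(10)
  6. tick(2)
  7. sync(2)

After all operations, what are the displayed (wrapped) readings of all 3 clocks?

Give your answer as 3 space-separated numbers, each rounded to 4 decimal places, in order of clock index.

Answer: 3.9000 2.0000 7.0000

Derivation:
After op 1 tick(7): ref=7.0000 raw=[6.3000 14.0000 8.7500]
After op 2 tick(3): ref=10.0000 raw=[9.0000 20.0000 12.5000]
After op 3 tick(3): ref=13.0000 raw=[11.7000 26.0000 16.2500]
After op 4 tick(6): ref=19.0000 raw=[17.1000 38.0000 23.7500]
After op 5 tick(10): ref=29.0000 raw=[26.1000 58.0000 36.2500]
After op 6 tick(2): ref=31.0000 raw=[27.9000 62.0000 38.7500]
After op 7 sync(2): ref=31.0000 raw=[27.9000 62.0000 31.0000]
Wrap final raw readings (mod 12): 27.9000 mod 12 = 3.9000; 62.0000 mod 12 = 2.0000; 31.0000 mod 12 = 7.0000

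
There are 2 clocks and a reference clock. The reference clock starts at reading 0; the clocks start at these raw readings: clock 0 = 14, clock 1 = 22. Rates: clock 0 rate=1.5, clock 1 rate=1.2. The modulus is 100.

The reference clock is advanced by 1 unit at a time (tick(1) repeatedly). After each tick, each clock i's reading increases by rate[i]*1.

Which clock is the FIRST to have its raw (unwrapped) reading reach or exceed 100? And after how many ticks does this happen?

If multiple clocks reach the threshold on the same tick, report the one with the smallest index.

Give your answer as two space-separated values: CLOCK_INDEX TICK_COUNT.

clock 0: start=14, rate=1.5, needs 100-14 = 86; ticks = ceil(86/1.5) = ceil(57.3333) = 58; reading at tick 58 = 14 + 1.5*58 = 101.0000
clock 1: start=22, rate=1.2, needs 100-22 = 78; ticks = ceil(78/1.2) = ceil(65.0000) = 65; reading at tick 65 = 22 + 1.2*65 = 100.0000
Minimum tick count = 58; winners = [0]; smallest index = 0

Answer: 0 58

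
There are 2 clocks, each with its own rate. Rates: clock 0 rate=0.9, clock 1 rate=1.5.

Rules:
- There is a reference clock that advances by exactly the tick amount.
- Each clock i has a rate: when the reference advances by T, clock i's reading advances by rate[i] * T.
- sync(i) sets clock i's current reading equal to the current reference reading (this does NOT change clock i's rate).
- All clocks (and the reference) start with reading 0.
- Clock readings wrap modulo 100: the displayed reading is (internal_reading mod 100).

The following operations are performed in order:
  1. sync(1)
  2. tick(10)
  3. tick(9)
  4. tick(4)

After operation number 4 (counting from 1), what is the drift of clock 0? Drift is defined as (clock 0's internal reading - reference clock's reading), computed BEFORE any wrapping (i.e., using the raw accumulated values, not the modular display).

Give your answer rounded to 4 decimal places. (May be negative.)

Answer: -2.3000

Derivation:
After op 1 sync(1): ref=0.0000 raw=[0.0000 0.0000]
After op 2 tick(10): ref=10.0000 raw=[9.0000 15.0000]
After op 3 tick(9): ref=19.0000 raw=[17.1000 28.5000]
After op 4 tick(4): ref=23.0000 raw=[20.7000 34.5000]
Drift of clock 0 after op 4: 20.7000 - 23.0000 = -2.3000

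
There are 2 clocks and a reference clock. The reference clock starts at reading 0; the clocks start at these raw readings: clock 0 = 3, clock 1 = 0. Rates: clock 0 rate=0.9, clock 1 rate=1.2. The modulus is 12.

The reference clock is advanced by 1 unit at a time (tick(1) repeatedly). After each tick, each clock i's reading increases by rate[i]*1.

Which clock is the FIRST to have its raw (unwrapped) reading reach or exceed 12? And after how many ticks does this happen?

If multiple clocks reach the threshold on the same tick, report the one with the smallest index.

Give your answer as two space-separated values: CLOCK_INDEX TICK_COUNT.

clock 0: start=3, rate=0.9, needs 12-3 = 9; ticks = ceil(9/0.9) = ceil(10.0000) = 10; reading at tick 10 = 3 + 0.9*10 = 12.0000
clock 1: start=0, rate=1.2, needs 12-0 = 12; ticks = ceil(12/1.2) = ceil(10.0000) = 10; reading at tick 10 = 0 + 1.2*10 = 12.0000
Minimum tick count = 10; winners = [0, 1]; smallest index = 0

Answer: 0 10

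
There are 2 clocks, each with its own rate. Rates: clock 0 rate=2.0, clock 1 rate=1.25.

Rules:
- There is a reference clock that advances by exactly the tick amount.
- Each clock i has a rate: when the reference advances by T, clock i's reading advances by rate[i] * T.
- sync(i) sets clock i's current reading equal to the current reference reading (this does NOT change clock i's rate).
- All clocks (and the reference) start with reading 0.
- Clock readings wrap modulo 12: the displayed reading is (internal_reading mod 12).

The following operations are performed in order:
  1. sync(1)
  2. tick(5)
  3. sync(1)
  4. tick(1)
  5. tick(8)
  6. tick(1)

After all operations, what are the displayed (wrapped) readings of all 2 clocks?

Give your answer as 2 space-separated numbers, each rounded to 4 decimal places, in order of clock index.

Answer: 6.0000 5.5000

Derivation:
After op 1 sync(1): ref=0.0000 raw=[0.0000 0.0000]
After op 2 tick(5): ref=5.0000 raw=[10.0000 6.2500]
After op 3 sync(1): ref=5.0000 raw=[10.0000 5.0000]
After op 4 tick(1): ref=6.0000 raw=[12.0000 6.2500]
After op 5 tick(8): ref=14.0000 raw=[28.0000 16.2500]
After op 6 tick(1): ref=15.0000 raw=[30.0000 17.5000]
Wrap final raw readings (mod 12): 30.0000 mod 12 = 6.0000; 17.5000 mod 12 = 5.5000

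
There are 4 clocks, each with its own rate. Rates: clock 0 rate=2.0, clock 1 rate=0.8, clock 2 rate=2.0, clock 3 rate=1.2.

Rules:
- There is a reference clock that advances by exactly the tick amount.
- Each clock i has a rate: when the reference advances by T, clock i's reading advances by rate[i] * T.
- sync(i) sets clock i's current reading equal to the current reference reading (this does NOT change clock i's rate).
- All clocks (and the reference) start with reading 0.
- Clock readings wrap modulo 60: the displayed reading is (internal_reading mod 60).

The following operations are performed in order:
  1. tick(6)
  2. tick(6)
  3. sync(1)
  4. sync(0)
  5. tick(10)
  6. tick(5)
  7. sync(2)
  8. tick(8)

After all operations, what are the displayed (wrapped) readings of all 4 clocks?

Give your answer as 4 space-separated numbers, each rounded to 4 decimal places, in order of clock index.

After op 1 tick(6): ref=6.0000 raw=[12.0000 4.8000 12.0000 7.2000]
After op 2 tick(6): ref=12.0000 raw=[24.0000 9.6000 24.0000 14.4000]
After op 3 sync(1): ref=12.0000 raw=[24.0000 12.0000 24.0000 14.4000]
After op 4 sync(0): ref=12.0000 raw=[12.0000 12.0000 24.0000 14.4000]
After op 5 tick(10): ref=22.0000 raw=[32.0000 20.0000 44.0000 26.4000]
After op 6 tick(5): ref=27.0000 raw=[42.0000 24.0000 54.0000 32.4000]
After op 7 sync(2): ref=27.0000 raw=[42.0000 24.0000 27.0000 32.4000]
After op 8 tick(8): ref=35.0000 raw=[58.0000 30.4000 43.0000 42.0000]
Wrap final raw readings (mod 60): 58.0000 mod 60 = 58.0000; 30.4000 mod 60 = 30.4000; 43.0000 mod 60 = 43.0000; 42.0000 mod 60 = 42.0000

Answer: 58.0000 30.4000 43.0000 42.0000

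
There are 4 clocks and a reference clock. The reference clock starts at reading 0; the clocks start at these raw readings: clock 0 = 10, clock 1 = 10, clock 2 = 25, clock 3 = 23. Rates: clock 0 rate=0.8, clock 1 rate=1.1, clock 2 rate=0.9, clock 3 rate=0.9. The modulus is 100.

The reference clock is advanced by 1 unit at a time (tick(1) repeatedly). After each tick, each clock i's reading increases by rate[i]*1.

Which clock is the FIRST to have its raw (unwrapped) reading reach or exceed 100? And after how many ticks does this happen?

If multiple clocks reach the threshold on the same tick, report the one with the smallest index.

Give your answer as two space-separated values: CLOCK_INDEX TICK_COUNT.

Answer: 1 82

Derivation:
clock 0: start=10, rate=0.8, needs 100-10 = 90; ticks = ceil(90/0.8) = ceil(112.5000) = 113; reading at tick 113 = 10 + 0.8*113 = 100.4000
clock 1: start=10, rate=1.1, needs 100-10 = 90; ticks = ceil(90/1.1) = ceil(81.8182) = 82; reading at tick 82 = 10 + 1.1*82 = 100.2000
clock 2: start=25, rate=0.9, needs 100-25 = 75; ticks = ceil(75/0.9) = ceil(83.3333) = 84; reading at tick 84 = 25 + 0.9*84 = 100.6000
clock 3: start=23, rate=0.9, needs 100-23 = 77; ticks = ceil(77/0.9) = ceil(85.5556) = 86; reading at tick 86 = 23 + 0.9*86 = 100.4000
Minimum tick count = 82; winners = [1]; smallest index = 1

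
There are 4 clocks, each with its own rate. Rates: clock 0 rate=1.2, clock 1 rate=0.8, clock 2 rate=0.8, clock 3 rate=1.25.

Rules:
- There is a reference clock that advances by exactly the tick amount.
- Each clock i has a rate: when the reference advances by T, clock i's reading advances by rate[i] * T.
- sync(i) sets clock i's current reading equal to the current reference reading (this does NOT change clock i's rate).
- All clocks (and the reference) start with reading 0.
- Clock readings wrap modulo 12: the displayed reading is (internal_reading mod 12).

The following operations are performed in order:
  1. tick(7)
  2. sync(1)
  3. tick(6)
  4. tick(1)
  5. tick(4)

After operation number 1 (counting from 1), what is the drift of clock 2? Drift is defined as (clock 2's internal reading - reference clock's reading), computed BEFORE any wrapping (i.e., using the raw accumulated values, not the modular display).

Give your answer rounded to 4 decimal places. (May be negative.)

After op 1 tick(7): ref=7.0000 raw=[8.4000 5.6000 5.6000 8.7500]
Drift of clock 2 after op 1: 5.6000 - 7.0000 = -1.4000

Answer: -1.4000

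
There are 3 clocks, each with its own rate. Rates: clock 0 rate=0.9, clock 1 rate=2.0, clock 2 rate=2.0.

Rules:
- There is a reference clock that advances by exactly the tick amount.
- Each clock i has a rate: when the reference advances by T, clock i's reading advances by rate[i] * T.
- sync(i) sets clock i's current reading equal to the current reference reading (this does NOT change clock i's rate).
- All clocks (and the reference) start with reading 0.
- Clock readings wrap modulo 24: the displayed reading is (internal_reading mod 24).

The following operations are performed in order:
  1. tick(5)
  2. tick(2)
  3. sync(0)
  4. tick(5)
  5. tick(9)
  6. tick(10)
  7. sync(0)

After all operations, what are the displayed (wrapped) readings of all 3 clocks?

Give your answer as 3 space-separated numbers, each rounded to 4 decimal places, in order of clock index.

Answer: 7.0000 14.0000 14.0000

Derivation:
After op 1 tick(5): ref=5.0000 raw=[4.5000 10.0000 10.0000]
After op 2 tick(2): ref=7.0000 raw=[6.3000 14.0000 14.0000]
After op 3 sync(0): ref=7.0000 raw=[7.0000 14.0000 14.0000]
After op 4 tick(5): ref=12.0000 raw=[11.5000 24.0000 24.0000]
After op 5 tick(9): ref=21.0000 raw=[19.6000 42.0000 42.0000]
After op 6 tick(10): ref=31.0000 raw=[28.6000 62.0000 62.0000]
After op 7 sync(0): ref=31.0000 raw=[31.0000 62.0000 62.0000]
Wrap final raw readings (mod 24): 31.0000 mod 24 = 7.0000; 62.0000 mod 24 = 14.0000; 62.0000 mod 24 = 14.0000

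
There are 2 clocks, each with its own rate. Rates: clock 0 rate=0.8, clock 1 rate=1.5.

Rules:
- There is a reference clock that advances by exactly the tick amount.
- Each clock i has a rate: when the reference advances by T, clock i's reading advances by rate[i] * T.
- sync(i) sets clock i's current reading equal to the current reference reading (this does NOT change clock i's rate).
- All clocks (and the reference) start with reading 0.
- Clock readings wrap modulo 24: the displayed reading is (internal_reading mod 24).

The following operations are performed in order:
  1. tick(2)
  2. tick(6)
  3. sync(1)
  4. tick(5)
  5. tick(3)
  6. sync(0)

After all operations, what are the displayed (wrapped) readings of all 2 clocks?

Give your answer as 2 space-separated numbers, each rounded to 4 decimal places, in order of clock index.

Answer: 16.0000 20.0000

Derivation:
After op 1 tick(2): ref=2.0000 raw=[1.6000 3.0000]
After op 2 tick(6): ref=8.0000 raw=[6.4000 12.0000]
After op 3 sync(1): ref=8.0000 raw=[6.4000 8.0000]
After op 4 tick(5): ref=13.0000 raw=[10.4000 15.5000]
After op 5 tick(3): ref=16.0000 raw=[12.8000 20.0000]
After op 6 sync(0): ref=16.0000 raw=[16.0000 20.0000]
Wrap final raw readings (mod 24): 16.0000 mod 24 = 16.0000; 20.0000 mod 24 = 20.0000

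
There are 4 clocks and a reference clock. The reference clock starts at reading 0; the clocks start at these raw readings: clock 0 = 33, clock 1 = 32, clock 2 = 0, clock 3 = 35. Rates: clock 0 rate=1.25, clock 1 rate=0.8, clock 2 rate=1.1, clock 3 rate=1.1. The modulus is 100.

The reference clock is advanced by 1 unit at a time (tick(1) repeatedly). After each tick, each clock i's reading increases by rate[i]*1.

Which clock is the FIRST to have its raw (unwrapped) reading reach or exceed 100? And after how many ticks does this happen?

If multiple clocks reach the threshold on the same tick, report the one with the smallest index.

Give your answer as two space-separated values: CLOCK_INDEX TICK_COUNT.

Answer: 0 54

Derivation:
clock 0: start=33, rate=1.25, needs 100-33 = 67; ticks = ceil(67/1.25) = ceil(53.6000) = 54; reading at tick 54 = 33 + 1.25*54 = 100.5000
clock 1: start=32, rate=0.8, needs 100-32 = 68; ticks = ceil(68/0.8) = ceil(85.0000) = 85; reading at tick 85 = 32 + 0.8*85 = 100.0000
clock 2: start=0, rate=1.1, needs 100-0 = 100; ticks = ceil(100/1.1) = ceil(90.9091) = 91; reading at tick 91 = 0 + 1.1*91 = 100.1000
clock 3: start=35, rate=1.1, needs 100-35 = 65; ticks = ceil(65/1.1) = ceil(59.0909) = 60; reading at tick 60 = 35 + 1.1*60 = 101.0000
Minimum tick count = 54; winners = [0]; smallest index = 0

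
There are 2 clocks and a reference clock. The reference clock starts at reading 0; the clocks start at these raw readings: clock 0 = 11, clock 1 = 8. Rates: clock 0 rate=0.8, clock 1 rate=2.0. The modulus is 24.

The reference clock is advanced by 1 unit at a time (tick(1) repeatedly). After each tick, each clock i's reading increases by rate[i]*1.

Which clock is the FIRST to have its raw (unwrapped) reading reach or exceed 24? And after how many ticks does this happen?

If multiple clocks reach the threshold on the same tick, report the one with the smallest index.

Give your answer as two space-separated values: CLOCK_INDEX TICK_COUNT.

Answer: 1 8

Derivation:
clock 0: start=11, rate=0.8, needs 24-11 = 13; ticks = ceil(13/0.8) = ceil(16.2500) = 17; reading at tick 17 = 11 + 0.8*17 = 24.6000
clock 1: start=8, rate=2.0, needs 24-8 = 16; ticks = ceil(16/2.0) = ceil(8.0000) = 8; reading at tick 8 = 8 + 2.0*8 = 24.0000
Minimum tick count = 8; winners = [1]; smallest index = 1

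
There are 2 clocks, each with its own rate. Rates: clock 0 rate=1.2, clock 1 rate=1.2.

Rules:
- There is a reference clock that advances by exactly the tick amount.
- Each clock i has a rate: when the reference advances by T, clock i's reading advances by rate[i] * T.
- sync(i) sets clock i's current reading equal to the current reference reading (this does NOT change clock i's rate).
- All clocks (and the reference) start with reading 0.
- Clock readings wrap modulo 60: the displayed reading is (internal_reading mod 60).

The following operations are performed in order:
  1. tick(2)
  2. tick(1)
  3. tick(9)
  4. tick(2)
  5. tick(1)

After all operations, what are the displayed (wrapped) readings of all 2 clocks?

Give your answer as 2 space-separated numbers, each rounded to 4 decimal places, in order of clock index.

After op 1 tick(2): ref=2.0000 raw=[2.4000 2.4000]
After op 2 tick(1): ref=3.0000 raw=[3.6000 3.6000]
After op 3 tick(9): ref=12.0000 raw=[14.4000 14.4000]
After op 4 tick(2): ref=14.0000 raw=[16.8000 16.8000]
After op 5 tick(1): ref=15.0000 raw=[18.0000 18.0000]
Wrap final raw readings (mod 60): 18.0000 mod 60 = 18.0000; 18.0000 mod 60 = 18.0000

Answer: 18.0000 18.0000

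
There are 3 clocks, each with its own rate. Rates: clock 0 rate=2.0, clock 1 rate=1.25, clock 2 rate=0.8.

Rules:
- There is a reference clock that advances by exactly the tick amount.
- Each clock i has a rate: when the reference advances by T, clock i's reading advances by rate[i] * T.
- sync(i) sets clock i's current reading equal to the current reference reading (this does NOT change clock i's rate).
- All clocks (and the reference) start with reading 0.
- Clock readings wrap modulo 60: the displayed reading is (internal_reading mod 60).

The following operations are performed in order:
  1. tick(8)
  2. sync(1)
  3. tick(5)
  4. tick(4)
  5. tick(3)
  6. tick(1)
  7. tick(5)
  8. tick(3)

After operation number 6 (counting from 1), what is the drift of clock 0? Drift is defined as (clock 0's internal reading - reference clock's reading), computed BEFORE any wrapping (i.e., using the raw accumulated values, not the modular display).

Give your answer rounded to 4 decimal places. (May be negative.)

Answer: 21.0000

Derivation:
After op 1 tick(8): ref=8.0000 raw=[16.0000 10.0000 6.4000]
After op 2 sync(1): ref=8.0000 raw=[16.0000 8.0000 6.4000]
After op 3 tick(5): ref=13.0000 raw=[26.0000 14.2500 10.4000]
After op 4 tick(4): ref=17.0000 raw=[34.0000 19.2500 13.6000]
After op 5 tick(3): ref=20.0000 raw=[40.0000 23.0000 16.0000]
After op 6 tick(1): ref=21.0000 raw=[42.0000 24.2500 16.8000]
Drift of clock 0 after op 6: 42.0000 - 21.0000 = 21.0000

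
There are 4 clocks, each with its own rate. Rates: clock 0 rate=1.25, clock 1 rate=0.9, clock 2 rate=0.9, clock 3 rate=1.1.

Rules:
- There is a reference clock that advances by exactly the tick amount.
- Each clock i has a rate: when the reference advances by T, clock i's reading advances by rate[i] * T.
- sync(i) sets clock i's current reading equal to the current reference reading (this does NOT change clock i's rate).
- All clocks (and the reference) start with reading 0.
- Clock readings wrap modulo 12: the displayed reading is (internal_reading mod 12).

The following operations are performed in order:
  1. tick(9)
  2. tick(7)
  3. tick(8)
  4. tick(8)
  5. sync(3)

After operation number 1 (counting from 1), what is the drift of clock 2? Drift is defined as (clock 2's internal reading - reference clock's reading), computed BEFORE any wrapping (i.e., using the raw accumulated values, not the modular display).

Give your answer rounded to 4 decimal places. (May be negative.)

Answer: -0.9000

Derivation:
After op 1 tick(9): ref=9.0000 raw=[11.2500 8.1000 8.1000 9.9000]
Drift of clock 2 after op 1: 8.1000 - 9.0000 = -0.9000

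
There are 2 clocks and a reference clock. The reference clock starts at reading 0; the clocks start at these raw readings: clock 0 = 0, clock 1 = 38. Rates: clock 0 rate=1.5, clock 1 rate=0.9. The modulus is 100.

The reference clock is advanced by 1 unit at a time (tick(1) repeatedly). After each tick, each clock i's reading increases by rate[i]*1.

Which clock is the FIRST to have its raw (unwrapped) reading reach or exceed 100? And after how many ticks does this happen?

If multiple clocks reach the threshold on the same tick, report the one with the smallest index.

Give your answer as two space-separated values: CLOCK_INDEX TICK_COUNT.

Answer: 0 67

Derivation:
clock 0: start=0, rate=1.5, needs 100-0 = 100; ticks = ceil(100/1.5) = ceil(66.6667) = 67; reading at tick 67 = 0 + 1.5*67 = 100.5000
clock 1: start=38, rate=0.9, needs 100-38 = 62; ticks = ceil(62/0.9) = ceil(68.8889) = 69; reading at tick 69 = 38 + 0.9*69 = 100.1000
Minimum tick count = 67; winners = [0]; smallest index = 0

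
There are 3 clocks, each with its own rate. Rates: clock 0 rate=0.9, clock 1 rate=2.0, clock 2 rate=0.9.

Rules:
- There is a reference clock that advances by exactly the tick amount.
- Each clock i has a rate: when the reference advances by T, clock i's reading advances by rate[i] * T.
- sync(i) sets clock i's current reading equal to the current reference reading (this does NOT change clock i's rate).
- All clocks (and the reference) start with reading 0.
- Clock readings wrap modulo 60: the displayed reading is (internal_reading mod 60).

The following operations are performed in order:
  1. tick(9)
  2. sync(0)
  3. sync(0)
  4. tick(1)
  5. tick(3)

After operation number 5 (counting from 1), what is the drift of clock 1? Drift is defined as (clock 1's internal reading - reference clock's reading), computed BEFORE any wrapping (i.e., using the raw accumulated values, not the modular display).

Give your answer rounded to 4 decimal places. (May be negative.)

After op 1 tick(9): ref=9.0000 raw=[8.1000 18.0000 8.1000]
After op 2 sync(0): ref=9.0000 raw=[9.0000 18.0000 8.1000]
After op 3 sync(0): ref=9.0000 raw=[9.0000 18.0000 8.1000]
After op 4 tick(1): ref=10.0000 raw=[9.9000 20.0000 9.0000]
After op 5 tick(3): ref=13.0000 raw=[12.6000 26.0000 11.7000]
Drift of clock 1 after op 5: 26.0000 - 13.0000 = 13.0000

Answer: 13.0000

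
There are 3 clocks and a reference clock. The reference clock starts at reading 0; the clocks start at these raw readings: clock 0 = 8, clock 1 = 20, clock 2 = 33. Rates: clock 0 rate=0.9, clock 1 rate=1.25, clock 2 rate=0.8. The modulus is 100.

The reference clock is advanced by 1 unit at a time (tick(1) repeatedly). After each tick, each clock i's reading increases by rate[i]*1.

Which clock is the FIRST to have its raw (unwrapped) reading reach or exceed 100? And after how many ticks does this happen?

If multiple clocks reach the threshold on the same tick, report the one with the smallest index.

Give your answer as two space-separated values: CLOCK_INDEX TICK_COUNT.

clock 0: start=8, rate=0.9, needs 100-8 = 92; ticks = ceil(92/0.9) = ceil(102.2222) = 103; reading at tick 103 = 8 + 0.9*103 = 100.7000
clock 1: start=20, rate=1.25, needs 100-20 = 80; ticks = ceil(80/1.25) = ceil(64.0000) = 64; reading at tick 64 = 20 + 1.25*64 = 100.0000
clock 2: start=33, rate=0.8, needs 100-33 = 67; ticks = ceil(67/0.8) = ceil(83.7500) = 84; reading at tick 84 = 33 + 0.8*84 = 100.2000
Minimum tick count = 64; winners = [1]; smallest index = 1

Answer: 1 64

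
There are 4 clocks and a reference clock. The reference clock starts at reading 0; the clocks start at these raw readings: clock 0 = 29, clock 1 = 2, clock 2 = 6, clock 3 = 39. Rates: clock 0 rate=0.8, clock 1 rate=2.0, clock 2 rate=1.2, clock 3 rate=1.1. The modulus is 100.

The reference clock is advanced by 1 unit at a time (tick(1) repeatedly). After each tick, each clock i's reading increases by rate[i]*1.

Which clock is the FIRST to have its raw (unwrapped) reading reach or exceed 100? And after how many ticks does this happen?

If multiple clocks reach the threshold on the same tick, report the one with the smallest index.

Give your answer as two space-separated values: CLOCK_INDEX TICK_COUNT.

Answer: 1 49

Derivation:
clock 0: start=29, rate=0.8, needs 100-29 = 71; ticks = ceil(71/0.8) = ceil(88.7500) = 89; reading at tick 89 = 29 + 0.8*89 = 100.2000
clock 1: start=2, rate=2.0, needs 100-2 = 98; ticks = ceil(98/2.0) = ceil(49.0000) = 49; reading at tick 49 = 2 + 2.0*49 = 100.0000
clock 2: start=6, rate=1.2, needs 100-6 = 94; ticks = ceil(94/1.2) = ceil(78.3333) = 79; reading at tick 79 = 6 + 1.2*79 = 100.8000
clock 3: start=39, rate=1.1, needs 100-39 = 61; ticks = ceil(61/1.1) = ceil(55.4545) = 56; reading at tick 56 = 39 + 1.1*56 = 100.6000
Minimum tick count = 49; winners = [1]; smallest index = 1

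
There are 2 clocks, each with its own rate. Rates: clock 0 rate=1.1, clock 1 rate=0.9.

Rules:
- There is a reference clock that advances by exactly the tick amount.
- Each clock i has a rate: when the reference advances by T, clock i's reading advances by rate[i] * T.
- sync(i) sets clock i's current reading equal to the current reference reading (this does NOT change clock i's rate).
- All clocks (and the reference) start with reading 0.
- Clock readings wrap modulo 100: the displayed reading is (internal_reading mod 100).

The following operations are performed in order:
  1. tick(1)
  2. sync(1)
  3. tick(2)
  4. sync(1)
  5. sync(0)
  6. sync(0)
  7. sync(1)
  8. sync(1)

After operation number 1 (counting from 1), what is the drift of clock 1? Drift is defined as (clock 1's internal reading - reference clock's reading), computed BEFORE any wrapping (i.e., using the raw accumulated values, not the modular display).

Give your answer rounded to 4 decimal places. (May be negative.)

Answer: -0.1000

Derivation:
After op 1 tick(1): ref=1.0000 raw=[1.1000 0.9000]
Drift of clock 1 after op 1: 0.9000 - 1.0000 = -0.1000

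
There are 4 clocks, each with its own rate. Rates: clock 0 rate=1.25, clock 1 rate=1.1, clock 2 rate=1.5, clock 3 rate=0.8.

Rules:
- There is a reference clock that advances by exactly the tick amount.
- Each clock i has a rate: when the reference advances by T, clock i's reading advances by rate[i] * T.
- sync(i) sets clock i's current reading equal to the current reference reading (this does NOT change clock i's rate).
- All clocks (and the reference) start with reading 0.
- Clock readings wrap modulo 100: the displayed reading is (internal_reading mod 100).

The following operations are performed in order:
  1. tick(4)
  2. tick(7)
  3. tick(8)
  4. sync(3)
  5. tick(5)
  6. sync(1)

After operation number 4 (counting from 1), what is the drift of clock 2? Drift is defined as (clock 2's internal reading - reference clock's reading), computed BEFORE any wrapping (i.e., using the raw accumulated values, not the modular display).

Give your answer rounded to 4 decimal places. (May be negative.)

Answer: 9.5000

Derivation:
After op 1 tick(4): ref=4.0000 raw=[5.0000 4.4000 6.0000 3.2000]
After op 2 tick(7): ref=11.0000 raw=[13.7500 12.1000 16.5000 8.8000]
After op 3 tick(8): ref=19.0000 raw=[23.7500 20.9000 28.5000 15.2000]
After op 4 sync(3): ref=19.0000 raw=[23.7500 20.9000 28.5000 19.0000]
Drift of clock 2 after op 4: 28.5000 - 19.0000 = 9.5000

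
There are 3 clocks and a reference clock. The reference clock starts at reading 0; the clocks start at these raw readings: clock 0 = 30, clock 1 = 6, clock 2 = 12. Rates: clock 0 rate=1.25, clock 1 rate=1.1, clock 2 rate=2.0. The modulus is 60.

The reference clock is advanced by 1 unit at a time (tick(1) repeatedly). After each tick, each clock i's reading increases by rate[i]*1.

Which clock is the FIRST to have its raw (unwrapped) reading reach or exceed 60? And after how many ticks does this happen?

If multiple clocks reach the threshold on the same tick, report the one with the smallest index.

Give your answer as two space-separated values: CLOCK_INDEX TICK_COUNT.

Answer: 0 24

Derivation:
clock 0: start=30, rate=1.25, needs 60-30 = 30; ticks = ceil(30/1.25) = ceil(24.0000) = 24; reading at tick 24 = 30 + 1.25*24 = 60.0000
clock 1: start=6, rate=1.1, needs 60-6 = 54; ticks = ceil(54/1.1) = ceil(49.0909) = 50; reading at tick 50 = 6 + 1.1*50 = 61.0000
clock 2: start=12, rate=2.0, needs 60-12 = 48; ticks = ceil(48/2.0) = ceil(24.0000) = 24; reading at tick 24 = 12 + 2.0*24 = 60.0000
Minimum tick count = 24; winners = [0, 2]; smallest index = 0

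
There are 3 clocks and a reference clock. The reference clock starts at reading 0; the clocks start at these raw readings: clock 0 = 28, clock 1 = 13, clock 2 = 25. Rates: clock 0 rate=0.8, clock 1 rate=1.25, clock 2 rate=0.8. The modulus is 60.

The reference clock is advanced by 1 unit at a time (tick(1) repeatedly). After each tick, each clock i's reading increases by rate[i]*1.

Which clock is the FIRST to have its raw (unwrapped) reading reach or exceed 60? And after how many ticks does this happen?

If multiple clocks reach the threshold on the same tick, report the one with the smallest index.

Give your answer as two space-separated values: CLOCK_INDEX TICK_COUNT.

Answer: 1 38

Derivation:
clock 0: start=28, rate=0.8, needs 60-28 = 32; ticks = ceil(32/0.8) = ceil(40.0000) = 40; reading at tick 40 = 28 + 0.8*40 = 60.0000
clock 1: start=13, rate=1.25, needs 60-13 = 47; ticks = ceil(47/1.25) = ceil(37.6000) = 38; reading at tick 38 = 13 + 1.25*38 = 60.5000
clock 2: start=25, rate=0.8, needs 60-25 = 35; ticks = ceil(35/0.8) = ceil(43.7500) = 44; reading at tick 44 = 25 + 0.8*44 = 60.2000
Minimum tick count = 38; winners = [1]; smallest index = 1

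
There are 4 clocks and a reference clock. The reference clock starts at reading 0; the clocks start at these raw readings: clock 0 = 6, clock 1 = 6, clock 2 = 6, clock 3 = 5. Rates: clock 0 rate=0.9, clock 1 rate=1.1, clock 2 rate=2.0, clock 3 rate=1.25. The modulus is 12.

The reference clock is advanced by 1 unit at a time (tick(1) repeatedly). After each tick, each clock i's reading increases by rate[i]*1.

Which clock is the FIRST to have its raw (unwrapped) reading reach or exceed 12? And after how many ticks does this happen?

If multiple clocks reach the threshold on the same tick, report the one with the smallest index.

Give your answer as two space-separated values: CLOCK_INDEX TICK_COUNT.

clock 0: start=6, rate=0.9, needs 12-6 = 6; ticks = ceil(6/0.9) = ceil(6.6667) = 7; reading at tick 7 = 6 + 0.9*7 = 12.3000
clock 1: start=6, rate=1.1, needs 12-6 = 6; ticks = ceil(6/1.1) = ceil(5.4545) = 6; reading at tick 6 = 6 + 1.1*6 = 12.6000
clock 2: start=6, rate=2.0, needs 12-6 = 6; ticks = ceil(6/2.0) = ceil(3.0000) = 3; reading at tick 3 = 6 + 2.0*3 = 12.0000
clock 3: start=5, rate=1.25, needs 12-5 = 7; ticks = ceil(7/1.25) = ceil(5.6000) = 6; reading at tick 6 = 5 + 1.25*6 = 12.5000
Minimum tick count = 3; winners = [2]; smallest index = 2

Answer: 2 3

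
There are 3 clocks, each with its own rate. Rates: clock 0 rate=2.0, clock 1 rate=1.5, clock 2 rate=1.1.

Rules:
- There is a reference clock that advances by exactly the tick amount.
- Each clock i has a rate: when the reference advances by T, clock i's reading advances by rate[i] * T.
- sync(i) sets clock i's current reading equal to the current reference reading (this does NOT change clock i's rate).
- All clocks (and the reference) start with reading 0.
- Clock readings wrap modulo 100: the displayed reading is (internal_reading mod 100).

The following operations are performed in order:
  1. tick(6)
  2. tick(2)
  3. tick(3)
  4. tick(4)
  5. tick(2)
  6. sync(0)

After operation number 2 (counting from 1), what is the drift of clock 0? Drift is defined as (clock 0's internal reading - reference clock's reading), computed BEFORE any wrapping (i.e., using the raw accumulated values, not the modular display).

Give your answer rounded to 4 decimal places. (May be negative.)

Answer: 8.0000

Derivation:
After op 1 tick(6): ref=6.0000 raw=[12.0000 9.0000 6.6000]
After op 2 tick(2): ref=8.0000 raw=[16.0000 12.0000 8.8000]
Drift of clock 0 after op 2: 16.0000 - 8.0000 = 8.0000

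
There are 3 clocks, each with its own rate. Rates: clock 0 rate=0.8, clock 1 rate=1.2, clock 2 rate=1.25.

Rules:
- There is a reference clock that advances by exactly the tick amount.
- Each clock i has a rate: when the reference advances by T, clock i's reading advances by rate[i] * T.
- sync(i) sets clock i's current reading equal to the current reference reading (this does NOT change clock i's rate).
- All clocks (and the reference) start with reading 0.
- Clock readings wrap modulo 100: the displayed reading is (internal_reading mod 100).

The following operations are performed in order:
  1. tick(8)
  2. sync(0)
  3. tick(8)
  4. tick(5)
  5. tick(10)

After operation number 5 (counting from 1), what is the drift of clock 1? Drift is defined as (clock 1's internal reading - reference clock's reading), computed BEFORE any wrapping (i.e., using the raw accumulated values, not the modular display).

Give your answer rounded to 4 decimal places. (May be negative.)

After op 1 tick(8): ref=8.0000 raw=[6.4000 9.6000 10.0000]
After op 2 sync(0): ref=8.0000 raw=[8.0000 9.6000 10.0000]
After op 3 tick(8): ref=16.0000 raw=[14.4000 19.2000 20.0000]
After op 4 tick(5): ref=21.0000 raw=[18.4000 25.2000 26.2500]
After op 5 tick(10): ref=31.0000 raw=[26.4000 37.2000 38.7500]
Drift of clock 1 after op 5: 37.2000 - 31.0000 = 6.2000

Answer: 6.2000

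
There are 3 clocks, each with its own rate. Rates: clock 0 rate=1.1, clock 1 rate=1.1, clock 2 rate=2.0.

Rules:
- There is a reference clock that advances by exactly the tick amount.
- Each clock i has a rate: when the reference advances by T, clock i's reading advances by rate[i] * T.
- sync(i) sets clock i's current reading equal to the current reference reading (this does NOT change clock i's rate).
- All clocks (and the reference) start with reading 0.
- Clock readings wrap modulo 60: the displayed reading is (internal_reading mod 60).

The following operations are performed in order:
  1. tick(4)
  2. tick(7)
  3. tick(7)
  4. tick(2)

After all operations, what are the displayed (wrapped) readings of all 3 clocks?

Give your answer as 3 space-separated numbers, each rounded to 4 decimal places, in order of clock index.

Answer: 22.0000 22.0000 40.0000

Derivation:
After op 1 tick(4): ref=4.0000 raw=[4.4000 4.4000 8.0000]
After op 2 tick(7): ref=11.0000 raw=[12.1000 12.1000 22.0000]
After op 3 tick(7): ref=18.0000 raw=[19.8000 19.8000 36.0000]
After op 4 tick(2): ref=20.0000 raw=[22.0000 22.0000 40.0000]
Wrap final raw readings (mod 60): 22.0000 mod 60 = 22.0000; 22.0000 mod 60 = 22.0000; 40.0000 mod 60 = 40.0000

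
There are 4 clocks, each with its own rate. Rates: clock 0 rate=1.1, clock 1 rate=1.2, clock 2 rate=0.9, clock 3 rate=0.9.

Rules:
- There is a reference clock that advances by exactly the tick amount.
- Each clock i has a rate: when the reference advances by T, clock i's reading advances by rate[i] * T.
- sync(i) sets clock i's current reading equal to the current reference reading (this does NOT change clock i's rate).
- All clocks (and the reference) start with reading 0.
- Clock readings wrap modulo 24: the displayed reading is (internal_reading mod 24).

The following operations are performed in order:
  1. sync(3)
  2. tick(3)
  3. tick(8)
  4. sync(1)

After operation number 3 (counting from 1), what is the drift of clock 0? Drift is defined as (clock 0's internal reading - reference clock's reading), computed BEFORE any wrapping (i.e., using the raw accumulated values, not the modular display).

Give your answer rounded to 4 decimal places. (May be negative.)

After op 1 sync(3): ref=0.0000 raw=[0.0000 0.0000 0.0000 0.0000]
After op 2 tick(3): ref=3.0000 raw=[3.3000 3.6000 2.7000 2.7000]
After op 3 tick(8): ref=11.0000 raw=[12.1000 13.2000 9.9000 9.9000]
Drift of clock 0 after op 3: 12.1000 - 11.0000 = 1.1000

Answer: 1.1000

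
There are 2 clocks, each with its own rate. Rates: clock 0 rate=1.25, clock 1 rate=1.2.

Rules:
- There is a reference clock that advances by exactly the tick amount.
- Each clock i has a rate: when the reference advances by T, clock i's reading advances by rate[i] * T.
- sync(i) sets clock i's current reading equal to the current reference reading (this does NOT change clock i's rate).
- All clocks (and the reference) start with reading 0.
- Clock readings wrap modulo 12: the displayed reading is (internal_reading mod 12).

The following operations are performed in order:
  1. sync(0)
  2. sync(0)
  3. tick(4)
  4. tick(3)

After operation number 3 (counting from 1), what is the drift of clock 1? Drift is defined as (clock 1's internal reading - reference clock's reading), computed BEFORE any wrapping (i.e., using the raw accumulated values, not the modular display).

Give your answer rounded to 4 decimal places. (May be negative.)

After op 1 sync(0): ref=0.0000 raw=[0.0000 0.0000]
After op 2 sync(0): ref=0.0000 raw=[0.0000 0.0000]
After op 3 tick(4): ref=4.0000 raw=[5.0000 4.8000]
Drift of clock 1 after op 3: 4.8000 - 4.0000 = 0.8000

Answer: 0.8000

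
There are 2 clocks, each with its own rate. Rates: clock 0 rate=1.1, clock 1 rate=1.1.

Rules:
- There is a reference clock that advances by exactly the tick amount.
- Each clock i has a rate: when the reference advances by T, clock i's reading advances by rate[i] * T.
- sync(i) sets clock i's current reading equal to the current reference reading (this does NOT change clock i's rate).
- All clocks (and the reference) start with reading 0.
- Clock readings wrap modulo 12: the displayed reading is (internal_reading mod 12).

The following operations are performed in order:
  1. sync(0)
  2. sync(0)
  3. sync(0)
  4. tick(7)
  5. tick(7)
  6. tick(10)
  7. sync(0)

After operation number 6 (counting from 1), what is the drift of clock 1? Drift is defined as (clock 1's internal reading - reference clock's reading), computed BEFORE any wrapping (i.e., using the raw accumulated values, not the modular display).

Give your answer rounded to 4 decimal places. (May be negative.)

After op 1 sync(0): ref=0.0000 raw=[0.0000 0.0000]
After op 2 sync(0): ref=0.0000 raw=[0.0000 0.0000]
After op 3 sync(0): ref=0.0000 raw=[0.0000 0.0000]
After op 4 tick(7): ref=7.0000 raw=[7.7000 7.7000]
After op 5 tick(7): ref=14.0000 raw=[15.4000 15.4000]
After op 6 tick(10): ref=24.0000 raw=[26.4000 26.4000]
Drift of clock 1 after op 6: 26.4000 - 24.0000 = 2.4000

Answer: 2.4000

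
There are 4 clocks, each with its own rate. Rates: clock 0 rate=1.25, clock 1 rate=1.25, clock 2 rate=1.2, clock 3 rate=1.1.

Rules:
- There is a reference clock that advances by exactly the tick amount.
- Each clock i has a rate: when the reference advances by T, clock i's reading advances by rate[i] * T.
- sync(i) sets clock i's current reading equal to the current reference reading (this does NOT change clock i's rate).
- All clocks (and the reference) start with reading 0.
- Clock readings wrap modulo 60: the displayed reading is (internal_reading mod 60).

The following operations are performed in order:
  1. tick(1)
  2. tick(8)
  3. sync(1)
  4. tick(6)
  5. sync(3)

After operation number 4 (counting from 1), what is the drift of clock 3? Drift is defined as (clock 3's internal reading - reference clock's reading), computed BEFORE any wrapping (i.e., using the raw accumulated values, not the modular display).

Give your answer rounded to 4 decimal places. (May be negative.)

After op 1 tick(1): ref=1.0000 raw=[1.2500 1.2500 1.2000 1.1000]
After op 2 tick(8): ref=9.0000 raw=[11.2500 11.2500 10.8000 9.9000]
After op 3 sync(1): ref=9.0000 raw=[11.2500 9.0000 10.8000 9.9000]
After op 4 tick(6): ref=15.0000 raw=[18.7500 16.5000 18.0000 16.5000]
Drift of clock 3 after op 4: 16.5000 - 15.0000 = 1.5000

Answer: 1.5000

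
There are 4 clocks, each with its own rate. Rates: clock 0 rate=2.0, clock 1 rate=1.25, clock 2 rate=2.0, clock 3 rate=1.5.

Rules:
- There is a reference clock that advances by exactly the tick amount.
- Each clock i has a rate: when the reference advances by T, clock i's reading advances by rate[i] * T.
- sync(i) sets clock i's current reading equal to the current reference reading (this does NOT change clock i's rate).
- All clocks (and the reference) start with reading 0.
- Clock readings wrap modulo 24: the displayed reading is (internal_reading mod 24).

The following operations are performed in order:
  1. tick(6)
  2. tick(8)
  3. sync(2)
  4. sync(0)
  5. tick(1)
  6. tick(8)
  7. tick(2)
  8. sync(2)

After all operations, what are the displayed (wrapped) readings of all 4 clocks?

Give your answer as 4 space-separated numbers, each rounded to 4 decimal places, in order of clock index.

Answer: 12.0000 7.2500 1.0000 13.5000

Derivation:
After op 1 tick(6): ref=6.0000 raw=[12.0000 7.5000 12.0000 9.0000]
After op 2 tick(8): ref=14.0000 raw=[28.0000 17.5000 28.0000 21.0000]
After op 3 sync(2): ref=14.0000 raw=[28.0000 17.5000 14.0000 21.0000]
After op 4 sync(0): ref=14.0000 raw=[14.0000 17.5000 14.0000 21.0000]
After op 5 tick(1): ref=15.0000 raw=[16.0000 18.7500 16.0000 22.5000]
After op 6 tick(8): ref=23.0000 raw=[32.0000 28.7500 32.0000 34.5000]
After op 7 tick(2): ref=25.0000 raw=[36.0000 31.2500 36.0000 37.5000]
After op 8 sync(2): ref=25.0000 raw=[36.0000 31.2500 25.0000 37.5000]
Wrap final raw readings (mod 24): 36.0000 mod 24 = 12.0000; 31.2500 mod 24 = 7.2500; 25.0000 mod 24 = 1.0000; 37.5000 mod 24 = 13.5000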